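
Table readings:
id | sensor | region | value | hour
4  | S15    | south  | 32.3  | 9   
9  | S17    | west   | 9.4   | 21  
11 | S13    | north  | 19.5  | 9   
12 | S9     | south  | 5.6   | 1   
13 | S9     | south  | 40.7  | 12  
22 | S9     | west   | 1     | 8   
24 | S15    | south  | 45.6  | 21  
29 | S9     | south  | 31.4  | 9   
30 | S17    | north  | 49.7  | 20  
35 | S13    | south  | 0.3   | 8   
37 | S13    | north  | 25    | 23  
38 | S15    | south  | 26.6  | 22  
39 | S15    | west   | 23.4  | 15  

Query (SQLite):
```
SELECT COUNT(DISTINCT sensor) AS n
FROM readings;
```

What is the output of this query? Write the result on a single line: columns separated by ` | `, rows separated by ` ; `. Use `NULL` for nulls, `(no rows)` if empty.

4

Count distinct non-NULL sensor values.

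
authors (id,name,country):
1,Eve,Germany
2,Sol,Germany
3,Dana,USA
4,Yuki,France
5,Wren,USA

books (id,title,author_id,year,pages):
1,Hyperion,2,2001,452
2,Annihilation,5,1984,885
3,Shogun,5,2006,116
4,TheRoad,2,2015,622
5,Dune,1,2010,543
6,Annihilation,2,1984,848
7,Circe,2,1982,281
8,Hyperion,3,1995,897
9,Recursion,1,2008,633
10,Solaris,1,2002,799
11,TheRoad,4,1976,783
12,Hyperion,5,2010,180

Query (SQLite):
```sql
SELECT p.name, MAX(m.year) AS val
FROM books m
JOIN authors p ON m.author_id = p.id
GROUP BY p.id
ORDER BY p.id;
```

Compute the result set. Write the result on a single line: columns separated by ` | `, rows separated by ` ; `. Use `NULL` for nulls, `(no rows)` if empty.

Eve | 2010 ; Sol | 2015 ; Dana | 1995 ; Yuki | 1976 ; Wren | 2010

Join each books row to its authors via author_id.
Group joined rows by authors.id; compute MAX(m.year) per group.
  1: ids {5, 9, 10} → MAX(m.year)=2010
  2: ids {1, 4, 6, 7} → MAX(m.year)=2015
  3: ids {8} → MAX(m.year)=1995
  4: ids {11} → MAX(m.year)=1976
  5: ids {2, 3, 12} → MAX(m.year)=2010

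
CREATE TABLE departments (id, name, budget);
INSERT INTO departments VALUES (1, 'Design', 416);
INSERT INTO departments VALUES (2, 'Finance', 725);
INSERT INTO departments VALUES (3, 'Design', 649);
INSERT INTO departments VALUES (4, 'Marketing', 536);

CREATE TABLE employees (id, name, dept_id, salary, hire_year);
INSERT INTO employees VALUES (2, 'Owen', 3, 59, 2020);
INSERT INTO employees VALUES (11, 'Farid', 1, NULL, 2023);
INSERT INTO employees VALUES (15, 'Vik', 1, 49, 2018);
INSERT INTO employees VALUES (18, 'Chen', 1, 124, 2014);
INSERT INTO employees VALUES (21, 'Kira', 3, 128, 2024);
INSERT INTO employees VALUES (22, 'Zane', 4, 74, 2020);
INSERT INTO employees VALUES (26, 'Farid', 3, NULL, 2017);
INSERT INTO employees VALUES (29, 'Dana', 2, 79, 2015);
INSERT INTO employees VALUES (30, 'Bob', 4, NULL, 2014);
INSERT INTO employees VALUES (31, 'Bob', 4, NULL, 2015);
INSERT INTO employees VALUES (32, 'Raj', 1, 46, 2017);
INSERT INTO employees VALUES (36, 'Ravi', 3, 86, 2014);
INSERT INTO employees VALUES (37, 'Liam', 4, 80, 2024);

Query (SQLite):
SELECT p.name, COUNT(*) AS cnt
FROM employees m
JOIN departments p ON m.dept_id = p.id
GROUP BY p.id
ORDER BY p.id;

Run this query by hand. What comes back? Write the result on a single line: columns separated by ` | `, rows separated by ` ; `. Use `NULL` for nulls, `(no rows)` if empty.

Join each employees row to its departments via dept_id.
Group joined rows by departments.id; compute COUNT(*) per group.
  1: ids {11, 15, 18, 32} → COUNT(*)=4
  2: ids {29} → COUNT(*)=1
  3: ids {2, 21, 26, 36} → COUNT(*)=4
  4: ids {22, 30, 31, 37} → COUNT(*)=4

Design | 4 ; Finance | 1 ; Design | 4 ; Marketing | 4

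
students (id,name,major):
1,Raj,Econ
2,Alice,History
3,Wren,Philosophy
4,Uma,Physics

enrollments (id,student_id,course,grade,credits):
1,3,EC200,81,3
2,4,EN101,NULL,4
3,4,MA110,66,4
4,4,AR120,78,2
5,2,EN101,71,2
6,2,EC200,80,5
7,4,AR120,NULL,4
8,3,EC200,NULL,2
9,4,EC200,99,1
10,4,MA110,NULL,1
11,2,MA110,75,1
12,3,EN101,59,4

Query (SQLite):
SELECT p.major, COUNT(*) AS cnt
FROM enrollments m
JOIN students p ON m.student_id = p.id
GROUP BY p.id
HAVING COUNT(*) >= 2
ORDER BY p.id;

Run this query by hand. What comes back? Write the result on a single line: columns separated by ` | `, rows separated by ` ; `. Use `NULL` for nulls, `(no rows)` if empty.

Join each enrollments row to its students via student_id.
Group joined rows by students.id; compute COUNT(*) per group.
HAVING: keep groups with count ≥ 2.
  2: ids {5, 6, 11} → COUNT(*)=3
  3: ids {1, 8, 12} → COUNT(*)=3
  4: ids {2, 3, 4, 7, 9, 10} → COUNT(*)=6

History | 3 ; Philosophy | 3 ; Physics | 6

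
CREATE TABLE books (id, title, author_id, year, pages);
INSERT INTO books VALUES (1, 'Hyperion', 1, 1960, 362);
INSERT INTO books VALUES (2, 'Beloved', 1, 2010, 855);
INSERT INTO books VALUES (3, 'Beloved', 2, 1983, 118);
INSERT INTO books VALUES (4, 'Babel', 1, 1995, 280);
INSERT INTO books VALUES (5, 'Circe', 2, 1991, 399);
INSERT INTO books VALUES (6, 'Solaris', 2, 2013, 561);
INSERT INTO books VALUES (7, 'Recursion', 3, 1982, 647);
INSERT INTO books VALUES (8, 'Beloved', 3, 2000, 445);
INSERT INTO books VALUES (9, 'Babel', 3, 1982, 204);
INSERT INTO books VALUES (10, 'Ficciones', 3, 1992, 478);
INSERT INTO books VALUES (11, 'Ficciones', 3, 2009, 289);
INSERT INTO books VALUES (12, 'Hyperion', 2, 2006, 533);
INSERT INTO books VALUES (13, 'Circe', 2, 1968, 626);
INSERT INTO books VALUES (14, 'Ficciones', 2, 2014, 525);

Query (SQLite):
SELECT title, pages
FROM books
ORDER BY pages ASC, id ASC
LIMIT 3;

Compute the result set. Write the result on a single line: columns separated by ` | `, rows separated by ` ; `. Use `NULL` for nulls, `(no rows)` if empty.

Sort by pages asc, tiebreak id asc: (118, id=3), (204, id=9), (280, id=4), (289, id=11), (362, id=1), (399, id=5) …. Take first 3.

Beloved | 118 ; Babel | 204 ; Babel | 280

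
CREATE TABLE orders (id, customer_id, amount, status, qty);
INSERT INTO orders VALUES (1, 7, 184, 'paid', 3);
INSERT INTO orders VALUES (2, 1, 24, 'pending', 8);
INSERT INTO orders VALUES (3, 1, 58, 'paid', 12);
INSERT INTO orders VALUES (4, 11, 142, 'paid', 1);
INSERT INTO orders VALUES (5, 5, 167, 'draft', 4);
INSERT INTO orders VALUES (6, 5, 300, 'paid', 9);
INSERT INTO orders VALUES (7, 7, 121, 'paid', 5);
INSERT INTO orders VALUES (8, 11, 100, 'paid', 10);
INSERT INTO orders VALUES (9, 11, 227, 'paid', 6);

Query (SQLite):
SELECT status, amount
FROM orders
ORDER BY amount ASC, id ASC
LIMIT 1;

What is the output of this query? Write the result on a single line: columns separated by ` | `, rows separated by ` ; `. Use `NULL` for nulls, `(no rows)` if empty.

pending | 24

Sort by amount asc, tiebreak id asc: (24, id=2), (58, id=3), (100, id=8), (121, id=7) …. Take first 1.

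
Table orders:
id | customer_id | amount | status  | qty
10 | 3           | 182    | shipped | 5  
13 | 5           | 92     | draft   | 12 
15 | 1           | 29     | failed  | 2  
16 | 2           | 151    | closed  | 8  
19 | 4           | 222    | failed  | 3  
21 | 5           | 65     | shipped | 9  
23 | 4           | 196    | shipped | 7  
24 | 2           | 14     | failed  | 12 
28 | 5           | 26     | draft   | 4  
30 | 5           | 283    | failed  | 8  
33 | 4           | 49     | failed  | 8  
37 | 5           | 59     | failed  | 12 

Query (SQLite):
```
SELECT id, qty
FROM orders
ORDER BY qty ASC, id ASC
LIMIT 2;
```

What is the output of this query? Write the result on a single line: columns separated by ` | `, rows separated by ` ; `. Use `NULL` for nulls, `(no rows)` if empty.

15 | 2 ; 19 | 3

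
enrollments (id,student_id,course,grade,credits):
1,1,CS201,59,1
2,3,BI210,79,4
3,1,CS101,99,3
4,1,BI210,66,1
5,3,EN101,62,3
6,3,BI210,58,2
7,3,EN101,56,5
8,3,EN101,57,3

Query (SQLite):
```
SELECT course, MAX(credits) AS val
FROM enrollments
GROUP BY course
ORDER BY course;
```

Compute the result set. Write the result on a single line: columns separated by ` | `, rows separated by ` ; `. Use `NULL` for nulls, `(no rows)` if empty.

BI210 | 4 ; CS101 | 3 ; CS201 | 1 ; EN101 | 5

Partition enrollments by course; compute MAX(credits) within each group.
  BI210: ids {2, 4, 6} → MAX(credits)=4
  CS101: ids {3} → MAX(credits)=3
  CS201: ids {1} → MAX(credits)=1
  EN101: ids {5, 7, 8} → MAX(credits)=5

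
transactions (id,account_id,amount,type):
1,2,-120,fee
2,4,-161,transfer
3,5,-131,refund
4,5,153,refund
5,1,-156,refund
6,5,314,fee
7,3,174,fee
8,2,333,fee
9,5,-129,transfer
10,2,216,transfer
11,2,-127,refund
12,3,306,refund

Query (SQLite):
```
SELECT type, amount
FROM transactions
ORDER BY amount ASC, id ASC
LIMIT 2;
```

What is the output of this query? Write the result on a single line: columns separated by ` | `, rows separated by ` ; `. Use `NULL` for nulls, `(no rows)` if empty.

transfer | -161 ; refund | -156

Sort by amount asc, tiebreak id asc: (-161, id=2), (-156, id=5), (-131, id=3), (-129, id=9), (-127, id=11) …. Take first 2.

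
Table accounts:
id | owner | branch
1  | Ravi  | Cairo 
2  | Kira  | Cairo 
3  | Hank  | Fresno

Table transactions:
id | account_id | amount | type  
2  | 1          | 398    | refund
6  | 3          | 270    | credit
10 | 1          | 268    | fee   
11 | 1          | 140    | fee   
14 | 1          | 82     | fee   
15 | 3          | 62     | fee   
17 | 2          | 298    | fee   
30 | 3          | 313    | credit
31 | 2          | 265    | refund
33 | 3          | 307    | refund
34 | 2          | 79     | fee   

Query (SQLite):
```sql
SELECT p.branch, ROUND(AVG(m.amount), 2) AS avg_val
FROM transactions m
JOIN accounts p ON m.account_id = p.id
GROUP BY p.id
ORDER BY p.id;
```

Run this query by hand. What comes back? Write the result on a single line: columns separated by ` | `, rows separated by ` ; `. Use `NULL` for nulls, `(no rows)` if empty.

Join each transactions row to its accounts via account_id.
Group joined rows by accounts.id; compute ROUND(AVG(m.amount), 2) per group.
  1: ids {2, 10, 11, 14} → ROUND(AVG(m.amount), 2)=222
  2: ids {17, 31, 34} → ROUND(AVG(m.amount), 2)=214
  3: ids {6, 15, 30, 33} → ROUND(AVG(m.amount), 2)=238

Cairo | 222 ; Cairo | 214 ; Fresno | 238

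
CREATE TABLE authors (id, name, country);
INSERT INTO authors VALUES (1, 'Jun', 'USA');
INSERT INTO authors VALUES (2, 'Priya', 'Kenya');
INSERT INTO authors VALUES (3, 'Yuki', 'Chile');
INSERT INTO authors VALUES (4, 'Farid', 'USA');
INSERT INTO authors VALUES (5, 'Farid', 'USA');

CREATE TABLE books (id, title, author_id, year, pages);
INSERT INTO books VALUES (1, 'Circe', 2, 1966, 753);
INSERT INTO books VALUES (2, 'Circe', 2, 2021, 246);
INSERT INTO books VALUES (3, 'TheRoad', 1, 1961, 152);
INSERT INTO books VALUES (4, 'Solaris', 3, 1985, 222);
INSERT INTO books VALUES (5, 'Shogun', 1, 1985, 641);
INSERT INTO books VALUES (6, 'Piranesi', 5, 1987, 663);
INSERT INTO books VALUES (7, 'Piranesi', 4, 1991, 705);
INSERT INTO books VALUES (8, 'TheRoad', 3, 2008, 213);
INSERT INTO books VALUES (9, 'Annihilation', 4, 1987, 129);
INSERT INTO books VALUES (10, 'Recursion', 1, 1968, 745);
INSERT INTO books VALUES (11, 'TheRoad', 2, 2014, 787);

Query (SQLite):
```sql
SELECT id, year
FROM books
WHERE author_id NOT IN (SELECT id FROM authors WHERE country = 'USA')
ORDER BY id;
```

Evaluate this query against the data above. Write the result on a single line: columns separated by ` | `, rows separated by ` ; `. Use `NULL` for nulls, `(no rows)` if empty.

1 | 1966 ; 2 | 2021 ; 4 | 1985 ; 8 | 2008 ; 11 | 2014

Inner query: authors.id where country = 'USA'.
Outer: keep books rows whose author_id is not in that set.
Inner query → {1, 4, 5}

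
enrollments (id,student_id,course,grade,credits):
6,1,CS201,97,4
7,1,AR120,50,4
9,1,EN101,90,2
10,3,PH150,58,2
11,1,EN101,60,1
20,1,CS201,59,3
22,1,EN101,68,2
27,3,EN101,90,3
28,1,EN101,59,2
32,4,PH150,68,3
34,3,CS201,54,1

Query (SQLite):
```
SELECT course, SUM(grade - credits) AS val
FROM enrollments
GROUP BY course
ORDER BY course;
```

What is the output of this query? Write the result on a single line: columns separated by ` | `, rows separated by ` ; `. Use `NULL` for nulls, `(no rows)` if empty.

AR120 | 46 ; CS201 | 202 ; EN101 | 357 ; PH150 | 121

For each row compute grade - credits.
Group by course; take SUM of the expression per group.
  AR120: ids {7} → SUM(grade - credits)=46
  CS201: ids {6, 20, 34} → SUM(grade - credits)=202
  EN101: ids {9, 11, 22, 27, 28} → SUM(grade - credits)=357
  PH150: ids {10, 32} → SUM(grade - credits)=121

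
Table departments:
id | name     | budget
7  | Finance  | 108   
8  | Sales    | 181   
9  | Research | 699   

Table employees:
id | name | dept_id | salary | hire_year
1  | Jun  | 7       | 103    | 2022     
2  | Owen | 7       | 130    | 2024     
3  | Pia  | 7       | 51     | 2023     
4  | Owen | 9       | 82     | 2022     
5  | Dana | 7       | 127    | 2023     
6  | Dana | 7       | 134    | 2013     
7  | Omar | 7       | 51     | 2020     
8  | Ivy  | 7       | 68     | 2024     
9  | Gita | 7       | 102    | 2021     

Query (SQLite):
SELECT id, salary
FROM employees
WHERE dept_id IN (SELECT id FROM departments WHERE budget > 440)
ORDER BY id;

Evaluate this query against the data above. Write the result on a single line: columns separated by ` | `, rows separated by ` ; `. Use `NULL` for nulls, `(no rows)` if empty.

4 | 82

Inner query: departments.id where budget > 440.
Outer: keep employees rows whose dept_id is in that set.
Inner query → {9}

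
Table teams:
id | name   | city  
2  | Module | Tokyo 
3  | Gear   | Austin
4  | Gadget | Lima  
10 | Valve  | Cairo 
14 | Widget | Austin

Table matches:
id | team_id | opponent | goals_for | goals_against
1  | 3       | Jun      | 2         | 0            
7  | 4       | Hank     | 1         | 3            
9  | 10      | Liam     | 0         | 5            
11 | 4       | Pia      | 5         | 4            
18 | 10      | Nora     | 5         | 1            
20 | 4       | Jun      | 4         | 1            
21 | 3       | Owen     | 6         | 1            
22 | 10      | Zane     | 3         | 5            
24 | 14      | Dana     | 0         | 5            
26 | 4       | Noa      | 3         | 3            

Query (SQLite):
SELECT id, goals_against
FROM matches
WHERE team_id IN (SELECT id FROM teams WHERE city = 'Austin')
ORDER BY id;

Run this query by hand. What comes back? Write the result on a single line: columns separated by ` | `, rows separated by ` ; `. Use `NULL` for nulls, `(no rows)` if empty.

1 | 0 ; 21 | 1 ; 24 | 5

Inner query: teams.id where city = 'Austin'.
Outer: keep matches rows whose team_id is in that set.
Inner query → {3, 14}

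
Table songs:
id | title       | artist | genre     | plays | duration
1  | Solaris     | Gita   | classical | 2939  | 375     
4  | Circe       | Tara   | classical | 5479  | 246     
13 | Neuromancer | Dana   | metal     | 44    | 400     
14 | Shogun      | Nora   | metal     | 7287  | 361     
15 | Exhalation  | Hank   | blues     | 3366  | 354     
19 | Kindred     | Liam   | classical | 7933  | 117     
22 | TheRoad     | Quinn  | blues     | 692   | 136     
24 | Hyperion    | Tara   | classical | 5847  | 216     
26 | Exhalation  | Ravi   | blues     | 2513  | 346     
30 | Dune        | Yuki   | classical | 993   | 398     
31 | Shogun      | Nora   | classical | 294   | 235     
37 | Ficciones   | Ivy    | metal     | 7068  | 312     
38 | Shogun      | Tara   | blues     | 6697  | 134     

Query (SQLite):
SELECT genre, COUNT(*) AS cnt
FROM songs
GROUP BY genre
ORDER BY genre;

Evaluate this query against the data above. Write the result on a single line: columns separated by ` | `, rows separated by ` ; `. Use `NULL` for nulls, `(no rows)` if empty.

Partition songs by genre; compute COUNT(*) within each group.
  blues: ids {15, 22, 26, 38} → COUNT(*)=4
  classical: ids {1, 4, 19, 24, 30, 31} → COUNT(*)=6
  metal: ids {13, 14, 37} → COUNT(*)=3

blues | 4 ; classical | 6 ; metal | 3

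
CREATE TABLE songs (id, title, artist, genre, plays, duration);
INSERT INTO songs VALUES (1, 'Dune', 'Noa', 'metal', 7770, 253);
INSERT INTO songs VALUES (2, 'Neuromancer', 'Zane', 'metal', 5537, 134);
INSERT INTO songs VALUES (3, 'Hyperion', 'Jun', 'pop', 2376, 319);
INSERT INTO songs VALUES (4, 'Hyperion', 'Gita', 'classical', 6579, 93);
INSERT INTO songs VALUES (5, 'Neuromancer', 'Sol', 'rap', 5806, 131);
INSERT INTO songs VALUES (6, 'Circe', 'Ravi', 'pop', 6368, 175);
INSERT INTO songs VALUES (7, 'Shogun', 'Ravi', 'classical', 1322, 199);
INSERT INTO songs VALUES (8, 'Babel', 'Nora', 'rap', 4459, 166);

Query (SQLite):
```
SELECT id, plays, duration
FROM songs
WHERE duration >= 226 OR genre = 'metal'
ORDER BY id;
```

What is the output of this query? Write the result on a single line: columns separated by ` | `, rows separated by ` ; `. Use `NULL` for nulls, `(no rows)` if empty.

1 | 7770 | 253 ; 2 | 5537 | 134 ; 3 | 2376 | 319

duration >= 226: ids {1, 3}
genre = 'metal': ids {1, 2}
Combine with OR.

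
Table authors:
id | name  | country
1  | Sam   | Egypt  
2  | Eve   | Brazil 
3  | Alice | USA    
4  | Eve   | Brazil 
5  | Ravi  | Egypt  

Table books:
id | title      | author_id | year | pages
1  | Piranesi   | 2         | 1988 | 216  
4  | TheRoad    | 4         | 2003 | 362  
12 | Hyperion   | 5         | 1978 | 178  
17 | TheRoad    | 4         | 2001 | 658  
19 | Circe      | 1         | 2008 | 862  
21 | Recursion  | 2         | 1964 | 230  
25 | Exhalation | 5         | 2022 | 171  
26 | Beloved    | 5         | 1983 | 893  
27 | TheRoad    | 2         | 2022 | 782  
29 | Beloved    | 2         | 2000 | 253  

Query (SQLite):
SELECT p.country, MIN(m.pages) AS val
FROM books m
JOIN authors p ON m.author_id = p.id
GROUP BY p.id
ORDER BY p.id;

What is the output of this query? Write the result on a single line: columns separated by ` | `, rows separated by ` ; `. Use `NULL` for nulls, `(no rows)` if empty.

Egypt | 862 ; Brazil | 216 ; Brazil | 362 ; Egypt | 171

Join each books row to its authors via author_id.
Group joined rows by authors.id; compute MIN(m.pages) per group.
  1: ids {19} → MIN(m.pages)=862
  2: ids {1, 21, 27, 29} → MIN(m.pages)=216
  4: ids {4, 17} → MIN(m.pages)=362
  5: ids {12, 25, 26} → MIN(m.pages)=171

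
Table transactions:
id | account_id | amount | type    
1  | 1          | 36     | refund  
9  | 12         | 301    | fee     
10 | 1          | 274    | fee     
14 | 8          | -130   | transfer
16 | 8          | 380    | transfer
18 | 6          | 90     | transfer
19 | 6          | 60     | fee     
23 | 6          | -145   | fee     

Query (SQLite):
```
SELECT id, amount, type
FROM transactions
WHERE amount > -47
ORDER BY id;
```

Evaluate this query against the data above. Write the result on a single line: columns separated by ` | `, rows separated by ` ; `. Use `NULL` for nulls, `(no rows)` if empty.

amount > -47: ids {1, 9, 10, 16, 18, 19}

1 | 36 | refund ; 9 | 301 | fee ; 10 | 274 | fee ; 16 | 380 | transfer ; 18 | 90 | transfer ; 19 | 60 | fee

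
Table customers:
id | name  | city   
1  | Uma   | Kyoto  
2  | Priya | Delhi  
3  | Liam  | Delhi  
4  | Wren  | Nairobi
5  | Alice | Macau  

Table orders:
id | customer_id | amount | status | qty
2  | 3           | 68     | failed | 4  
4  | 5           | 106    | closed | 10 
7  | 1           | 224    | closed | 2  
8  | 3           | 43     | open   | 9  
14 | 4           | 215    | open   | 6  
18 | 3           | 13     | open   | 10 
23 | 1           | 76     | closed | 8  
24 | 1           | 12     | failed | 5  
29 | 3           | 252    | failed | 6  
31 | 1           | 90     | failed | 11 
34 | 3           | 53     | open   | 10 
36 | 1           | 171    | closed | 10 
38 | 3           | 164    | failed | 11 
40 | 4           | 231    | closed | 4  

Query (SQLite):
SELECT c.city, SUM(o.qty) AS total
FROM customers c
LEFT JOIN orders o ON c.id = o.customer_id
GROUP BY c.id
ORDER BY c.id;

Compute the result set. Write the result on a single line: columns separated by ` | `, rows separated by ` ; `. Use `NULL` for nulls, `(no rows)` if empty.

LEFT JOIN keeps every customers row; unmatched ones get NULL for orders columns.
Group by customers.id and compute SUM(o.qty). SUM over an all-NULL group is NULL.
  1: ids {7, 23, 24, 31, 36} → SUM(o.qty)=36
  2: ids {—} → SUM(o.qty)=NULL
  3: ids {2, 8, 18, 29, 34, 38} → SUM(o.qty)=50
  4: ids {14, 40} → SUM(o.qty)=10
  5: ids {4} → SUM(o.qty)=10

Kyoto | 36 ; Delhi | NULL ; Delhi | 50 ; Nairobi | 10 ; Macau | 10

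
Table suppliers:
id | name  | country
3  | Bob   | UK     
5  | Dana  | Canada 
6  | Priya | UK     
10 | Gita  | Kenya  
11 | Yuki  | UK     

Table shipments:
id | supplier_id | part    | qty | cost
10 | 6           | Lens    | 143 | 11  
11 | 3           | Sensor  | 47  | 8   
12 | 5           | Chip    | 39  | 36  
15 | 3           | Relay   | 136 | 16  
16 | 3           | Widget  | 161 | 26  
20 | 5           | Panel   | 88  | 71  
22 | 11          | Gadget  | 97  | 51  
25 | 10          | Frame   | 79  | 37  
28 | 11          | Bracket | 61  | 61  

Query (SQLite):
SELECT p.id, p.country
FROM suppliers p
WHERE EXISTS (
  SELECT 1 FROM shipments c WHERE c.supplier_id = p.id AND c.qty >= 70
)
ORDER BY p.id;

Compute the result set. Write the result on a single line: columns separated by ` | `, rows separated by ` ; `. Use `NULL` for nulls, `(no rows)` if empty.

For each suppliers row, check whether any shipments with matching supplier_id has qty >= 70.
Keep rows where that is true.

3 | UK ; 5 | Canada ; 6 | UK ; 10 | Kenya ; 11 | UK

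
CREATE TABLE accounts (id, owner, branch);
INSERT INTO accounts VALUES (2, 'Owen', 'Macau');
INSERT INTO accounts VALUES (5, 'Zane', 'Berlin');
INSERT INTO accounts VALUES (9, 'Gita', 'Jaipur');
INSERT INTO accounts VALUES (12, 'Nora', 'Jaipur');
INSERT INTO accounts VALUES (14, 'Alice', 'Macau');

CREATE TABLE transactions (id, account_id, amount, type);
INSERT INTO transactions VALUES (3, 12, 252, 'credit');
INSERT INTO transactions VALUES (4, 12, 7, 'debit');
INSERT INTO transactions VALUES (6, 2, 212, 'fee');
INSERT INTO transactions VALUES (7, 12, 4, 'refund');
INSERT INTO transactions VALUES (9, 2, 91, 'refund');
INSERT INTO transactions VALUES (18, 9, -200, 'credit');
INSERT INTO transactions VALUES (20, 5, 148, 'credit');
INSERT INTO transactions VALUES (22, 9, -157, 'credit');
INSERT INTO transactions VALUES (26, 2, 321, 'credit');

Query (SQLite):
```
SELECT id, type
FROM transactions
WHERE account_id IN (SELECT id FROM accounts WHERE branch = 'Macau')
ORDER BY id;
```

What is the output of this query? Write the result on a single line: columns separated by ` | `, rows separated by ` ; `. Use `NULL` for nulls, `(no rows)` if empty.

Inner query: accounts.id where branch = 'Macau'.
Outer: keep transactions rows whose account_id is in that set.
Inner query → {2, 14}

6 | fee ; 9 | refund ; 26 | credit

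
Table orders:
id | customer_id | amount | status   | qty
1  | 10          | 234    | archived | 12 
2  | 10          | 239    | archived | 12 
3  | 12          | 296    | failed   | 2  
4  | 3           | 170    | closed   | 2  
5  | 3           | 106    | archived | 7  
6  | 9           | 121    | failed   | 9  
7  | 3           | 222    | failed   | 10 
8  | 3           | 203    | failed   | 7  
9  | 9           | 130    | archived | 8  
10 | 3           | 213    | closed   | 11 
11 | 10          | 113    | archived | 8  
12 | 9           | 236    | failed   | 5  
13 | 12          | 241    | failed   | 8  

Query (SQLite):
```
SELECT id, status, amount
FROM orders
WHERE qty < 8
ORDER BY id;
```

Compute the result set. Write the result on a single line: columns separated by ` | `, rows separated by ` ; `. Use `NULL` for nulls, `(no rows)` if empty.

qty < 8: ids {3, 4, 5, 8, 12}

3 | failed | 296 ; 4 | closed | 170 ; 5 | archived | 106 ; 8 | failed | 203 ; 12 | failed | 236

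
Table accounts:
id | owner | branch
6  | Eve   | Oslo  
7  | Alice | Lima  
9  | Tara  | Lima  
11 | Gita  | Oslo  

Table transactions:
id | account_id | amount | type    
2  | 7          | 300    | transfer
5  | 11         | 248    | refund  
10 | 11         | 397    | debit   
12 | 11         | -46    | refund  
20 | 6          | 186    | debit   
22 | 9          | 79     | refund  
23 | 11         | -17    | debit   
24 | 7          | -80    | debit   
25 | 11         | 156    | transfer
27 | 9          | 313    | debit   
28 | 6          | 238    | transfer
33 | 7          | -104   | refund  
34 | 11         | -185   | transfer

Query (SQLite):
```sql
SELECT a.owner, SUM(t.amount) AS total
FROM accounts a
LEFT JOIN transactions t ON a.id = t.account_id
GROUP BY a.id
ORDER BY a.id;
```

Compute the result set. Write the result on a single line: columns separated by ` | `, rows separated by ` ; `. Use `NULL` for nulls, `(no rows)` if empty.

LEFT JOIN keeps every accounts row; unmatched ones get NULL for transactions columns.
Group by accounts.id and compute SUM(t.amount). SUM over an all-NULL group is NULL.
  6: ids {20, 28} → SUM(t.amount)=424
  7: ids {2, 24, 33} → SUM(t.amount)=116
  9: ids {22, 27} → SUM(t.amount)=392
  11: ids {5, 10, 12, 23, 25, 34} → SUM(t.amount)=553

Eve | 424 ; Alice | 116 ; Tara | 392 ; Gita | 553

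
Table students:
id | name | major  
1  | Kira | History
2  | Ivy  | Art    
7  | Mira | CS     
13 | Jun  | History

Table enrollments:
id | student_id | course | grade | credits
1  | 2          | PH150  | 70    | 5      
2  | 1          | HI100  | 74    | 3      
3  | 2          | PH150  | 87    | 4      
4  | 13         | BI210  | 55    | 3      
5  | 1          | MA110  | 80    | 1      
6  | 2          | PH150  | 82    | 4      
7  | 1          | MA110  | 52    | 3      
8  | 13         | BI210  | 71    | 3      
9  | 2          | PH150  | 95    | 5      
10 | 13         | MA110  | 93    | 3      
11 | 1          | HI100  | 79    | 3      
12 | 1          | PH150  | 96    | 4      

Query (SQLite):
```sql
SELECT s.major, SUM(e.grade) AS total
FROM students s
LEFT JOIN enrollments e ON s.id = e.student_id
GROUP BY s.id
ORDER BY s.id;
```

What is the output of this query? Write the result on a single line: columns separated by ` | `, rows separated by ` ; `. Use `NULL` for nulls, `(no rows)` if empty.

History | 381 ; Art | 334 ; CS | NULL ; History | 219

LEFT JOIN keeps every students row; unmatched ones get NULL for enrollments columns.
Group by students.id and compute SUM(e.grade). SUM over an all-NULL group is NULL.
  1: ids {2, 5, 7, 11, 12} → SUM(e.grade)=381
  2: ids {1, 3, 6, 9} → SUM(e.grade)=334
  7: ids {—} → SUM(e.grade)=NULL
  13: ids {4, 8, 10} → SUM(e.grade)=219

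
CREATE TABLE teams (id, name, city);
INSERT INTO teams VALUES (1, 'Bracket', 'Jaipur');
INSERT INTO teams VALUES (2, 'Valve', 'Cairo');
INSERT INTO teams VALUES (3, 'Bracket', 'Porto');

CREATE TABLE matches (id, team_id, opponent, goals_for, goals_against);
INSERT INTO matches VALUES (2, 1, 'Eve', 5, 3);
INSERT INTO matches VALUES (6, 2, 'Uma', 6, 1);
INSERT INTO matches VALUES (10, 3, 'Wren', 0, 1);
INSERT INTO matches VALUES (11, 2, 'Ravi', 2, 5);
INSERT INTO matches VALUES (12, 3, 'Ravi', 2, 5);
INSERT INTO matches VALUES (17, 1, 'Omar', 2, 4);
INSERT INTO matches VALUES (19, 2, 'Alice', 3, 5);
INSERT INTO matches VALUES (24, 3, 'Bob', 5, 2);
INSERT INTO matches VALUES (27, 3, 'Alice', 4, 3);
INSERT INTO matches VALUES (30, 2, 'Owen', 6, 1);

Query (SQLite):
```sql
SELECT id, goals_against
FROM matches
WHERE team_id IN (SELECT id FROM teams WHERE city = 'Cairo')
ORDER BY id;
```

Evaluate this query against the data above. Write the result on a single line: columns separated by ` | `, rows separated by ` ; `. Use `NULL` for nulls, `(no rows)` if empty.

Inner query: teams.id where city = 'Cairo'.
Outer: keep matches rows whose team_id is in that set.
Inner query → {2}

6 | 1 ; 11 | 5 ; 19 | 5 ; 30 | 1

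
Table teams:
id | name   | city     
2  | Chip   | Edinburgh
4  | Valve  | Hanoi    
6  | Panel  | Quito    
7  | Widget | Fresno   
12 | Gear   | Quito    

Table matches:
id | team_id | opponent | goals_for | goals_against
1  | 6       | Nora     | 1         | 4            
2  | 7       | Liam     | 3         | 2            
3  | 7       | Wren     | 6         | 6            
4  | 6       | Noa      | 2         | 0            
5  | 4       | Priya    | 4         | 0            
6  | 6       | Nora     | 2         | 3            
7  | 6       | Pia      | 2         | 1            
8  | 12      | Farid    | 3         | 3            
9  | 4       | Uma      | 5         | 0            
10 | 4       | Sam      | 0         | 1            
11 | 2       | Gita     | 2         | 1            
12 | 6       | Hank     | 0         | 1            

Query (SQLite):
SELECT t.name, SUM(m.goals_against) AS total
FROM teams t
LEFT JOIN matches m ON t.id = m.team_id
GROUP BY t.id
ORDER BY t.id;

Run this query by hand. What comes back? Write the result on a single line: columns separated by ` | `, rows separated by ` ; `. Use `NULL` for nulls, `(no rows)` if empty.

LEFT JOIN keeps every teams row; unmatched ones get NULL for matches columns.
Group by teams.id and compute SUM(m.goals_against). SUM over an all-NULL group is NULL.
  2: ids {11} → SUM(m.goals_against)=1
  4: ids {5, 9, 10} → SUM(m.goals_against)=1
  6: ids {1, 4, 6, 7, 12} → SUM(m.goals_against)=9
  7: ids {2, 3} → SUM(m.goals_against)=8
  12: ids {8} → SUM(m.goals_against)=3

Chip | 1 ; Valve | 1 ; Panel | 9 ; Widget | 8 ; Gear | 3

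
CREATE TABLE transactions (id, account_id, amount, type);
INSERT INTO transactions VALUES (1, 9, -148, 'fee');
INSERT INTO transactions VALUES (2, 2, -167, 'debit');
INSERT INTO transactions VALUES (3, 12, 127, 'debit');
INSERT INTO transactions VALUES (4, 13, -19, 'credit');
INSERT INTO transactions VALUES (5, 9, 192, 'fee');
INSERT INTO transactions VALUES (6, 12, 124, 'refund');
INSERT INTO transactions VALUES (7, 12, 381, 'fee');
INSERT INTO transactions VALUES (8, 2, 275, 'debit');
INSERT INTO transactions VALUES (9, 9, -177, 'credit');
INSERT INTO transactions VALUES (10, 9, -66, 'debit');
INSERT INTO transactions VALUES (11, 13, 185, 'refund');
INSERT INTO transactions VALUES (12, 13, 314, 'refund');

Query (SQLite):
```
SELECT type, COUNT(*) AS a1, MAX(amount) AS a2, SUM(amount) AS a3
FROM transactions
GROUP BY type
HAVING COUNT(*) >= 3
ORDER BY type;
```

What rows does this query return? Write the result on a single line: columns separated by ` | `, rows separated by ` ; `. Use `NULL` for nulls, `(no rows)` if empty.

Group transactions by type.
Per group compute: COUNT(*), MAX(amount), SUM(amount).
HAVING: drop groups with fewer than 3 rows.
  credit: ids {4, 9} → COUNT(*)=2, MAX(amount)=-19, SUM(amount)=-196
  debit: ids {2, 3, 8, 10} → COUNT(*)=4, MAX(amount)=275, SUM(amount)=169
  fee: ids {1, 5, 7} → COUNT(*)=3, MAX(amount)=381, SUM(amount)=425
  refund: ids {6, 11, 12} → COUNT(*)=3, MAX(amount)=314, SUM(amount)=623

debit | 4 | 275 | 169 ; fee | 3 | 381 | 425 ; refund | 3 | 314 | 623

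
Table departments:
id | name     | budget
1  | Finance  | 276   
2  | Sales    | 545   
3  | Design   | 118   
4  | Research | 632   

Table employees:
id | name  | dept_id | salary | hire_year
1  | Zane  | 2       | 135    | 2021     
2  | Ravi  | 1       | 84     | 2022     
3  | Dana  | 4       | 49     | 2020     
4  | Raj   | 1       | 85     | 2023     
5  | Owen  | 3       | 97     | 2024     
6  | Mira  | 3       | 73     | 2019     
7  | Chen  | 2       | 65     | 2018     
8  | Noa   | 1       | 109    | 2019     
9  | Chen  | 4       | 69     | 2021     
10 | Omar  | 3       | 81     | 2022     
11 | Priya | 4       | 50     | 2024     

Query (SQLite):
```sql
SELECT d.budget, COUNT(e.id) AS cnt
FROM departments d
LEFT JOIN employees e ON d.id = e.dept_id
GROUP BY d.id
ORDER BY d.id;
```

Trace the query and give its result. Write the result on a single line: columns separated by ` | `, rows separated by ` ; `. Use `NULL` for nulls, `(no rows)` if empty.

276 | 3 ; 545 | 2 ; 118 | 3 ; 632 | 3

LEFT JOIN keeps every departments row; unmatched ones get NULL for employees columns.
Group by departments.id and compute COUNT(e.id). COUNT(col) of an all-NULL group is 0.
  1: ids {2, 4, 8} → COUNT(e.id)=3
  2: ids {1, 7} → COUNT(e.id)=2
  3: ids {5, 6, 10} → COUNT(e.id)=3
  4: ids {3, 9, 11} → COUNT(e.id)=3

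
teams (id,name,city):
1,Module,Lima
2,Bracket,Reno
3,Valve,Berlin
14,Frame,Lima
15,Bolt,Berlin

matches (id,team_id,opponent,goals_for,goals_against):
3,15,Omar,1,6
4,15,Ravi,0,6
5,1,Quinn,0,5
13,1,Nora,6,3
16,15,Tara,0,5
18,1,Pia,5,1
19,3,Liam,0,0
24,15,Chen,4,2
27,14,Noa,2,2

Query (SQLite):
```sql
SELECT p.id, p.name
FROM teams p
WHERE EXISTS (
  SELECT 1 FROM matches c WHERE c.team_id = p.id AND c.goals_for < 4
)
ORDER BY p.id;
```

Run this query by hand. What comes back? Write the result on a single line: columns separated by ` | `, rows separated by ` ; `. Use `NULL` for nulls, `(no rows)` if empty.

For each teams row, check whether any matches with matching team_id has goals_for < 4.
Keep rows where that is true.

1 | Module ; 3 | Valve ; 14 | Frame ; 15 | Bolt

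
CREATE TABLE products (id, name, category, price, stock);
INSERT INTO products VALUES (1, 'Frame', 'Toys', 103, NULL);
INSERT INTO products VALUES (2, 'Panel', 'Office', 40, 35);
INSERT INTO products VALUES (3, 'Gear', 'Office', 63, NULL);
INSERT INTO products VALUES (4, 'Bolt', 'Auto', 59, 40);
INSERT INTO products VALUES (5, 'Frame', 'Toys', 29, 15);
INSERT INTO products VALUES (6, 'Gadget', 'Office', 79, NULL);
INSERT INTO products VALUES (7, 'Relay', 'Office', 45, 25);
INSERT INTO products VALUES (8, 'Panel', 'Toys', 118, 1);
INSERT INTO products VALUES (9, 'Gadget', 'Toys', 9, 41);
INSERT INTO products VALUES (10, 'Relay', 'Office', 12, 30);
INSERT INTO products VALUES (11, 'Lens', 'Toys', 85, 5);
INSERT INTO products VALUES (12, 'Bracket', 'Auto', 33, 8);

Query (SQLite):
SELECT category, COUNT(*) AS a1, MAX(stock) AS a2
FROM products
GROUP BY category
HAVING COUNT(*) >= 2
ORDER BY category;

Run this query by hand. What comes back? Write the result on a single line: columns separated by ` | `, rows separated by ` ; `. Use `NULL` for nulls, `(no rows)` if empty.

Auto | 2 | 40 ; Office | 5 | 35 ; Toys | 5 | 41

Group products by category.
Per group compute: COUNT(*), MAX(stock).
HAVING: drop groups with fewer than 2 rows.
  Auto: ids {4, 12} → COUNT(*)=2, MAX(stock)=40
  Office: ids {2, 3, 6, 7, 10} → COUNT(*)=5, MAX(stock)=35
  Toys: ids {1, 5, 8, 9, 11} → COUNT(*)=5, MAX(stock)=41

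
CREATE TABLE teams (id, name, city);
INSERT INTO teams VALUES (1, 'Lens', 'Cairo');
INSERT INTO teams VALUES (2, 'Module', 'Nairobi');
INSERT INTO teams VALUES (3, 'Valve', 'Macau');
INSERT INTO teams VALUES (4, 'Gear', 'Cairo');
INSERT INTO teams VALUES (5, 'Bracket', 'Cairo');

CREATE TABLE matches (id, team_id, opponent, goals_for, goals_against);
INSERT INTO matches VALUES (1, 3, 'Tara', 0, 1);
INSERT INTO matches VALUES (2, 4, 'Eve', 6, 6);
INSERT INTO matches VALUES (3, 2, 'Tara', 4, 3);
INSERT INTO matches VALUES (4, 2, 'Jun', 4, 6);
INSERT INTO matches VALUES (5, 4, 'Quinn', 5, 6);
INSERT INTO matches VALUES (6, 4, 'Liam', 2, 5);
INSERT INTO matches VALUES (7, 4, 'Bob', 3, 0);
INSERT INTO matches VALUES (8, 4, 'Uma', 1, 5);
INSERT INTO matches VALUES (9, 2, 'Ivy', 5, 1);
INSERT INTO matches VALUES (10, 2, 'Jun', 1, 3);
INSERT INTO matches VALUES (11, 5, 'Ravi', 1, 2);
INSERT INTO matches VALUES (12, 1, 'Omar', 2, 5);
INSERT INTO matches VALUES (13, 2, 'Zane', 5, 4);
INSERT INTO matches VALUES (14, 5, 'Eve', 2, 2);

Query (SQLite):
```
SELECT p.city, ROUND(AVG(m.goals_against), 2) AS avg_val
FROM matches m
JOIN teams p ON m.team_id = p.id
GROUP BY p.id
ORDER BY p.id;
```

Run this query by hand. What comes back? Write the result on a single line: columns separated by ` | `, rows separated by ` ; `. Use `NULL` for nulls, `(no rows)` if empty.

Cairo | 5 ; Nairobi | 3.4 ; Macau | 1 ; Cairo | 4.4 ; Cairo | 2

Join each matches row to its teams via team_id.
Group joined rows by teams.id; compute ROUND(AVG(m.goals_against), 2) per group.
  1: ids {12} → ROUND(AVG(m.goals_against), 2)=5
  2: ids {3, 4, 9, 10, 13} → ROUND(AVG(m.goals_against), 2)=3.4
  3: ids {1} → ROUND(AVG(m.goals_against), 2)=1
  4: ids {2, 5, 6, 7, 8} → ROUND(AVG(m.goals_against), 2)=4.4
  5: ids {11, 14} → ROUND(AVG(m.goals_against), 2)=2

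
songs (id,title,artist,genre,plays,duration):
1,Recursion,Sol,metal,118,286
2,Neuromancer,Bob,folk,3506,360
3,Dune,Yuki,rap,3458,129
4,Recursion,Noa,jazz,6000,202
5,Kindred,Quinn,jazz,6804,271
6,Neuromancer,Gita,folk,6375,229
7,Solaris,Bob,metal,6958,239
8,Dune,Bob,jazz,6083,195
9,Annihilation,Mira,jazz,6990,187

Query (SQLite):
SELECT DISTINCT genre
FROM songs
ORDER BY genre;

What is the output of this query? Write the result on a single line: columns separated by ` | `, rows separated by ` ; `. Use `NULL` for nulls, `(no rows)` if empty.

Collect distinct genre values from songs.

folk ; jazz ; metal ; rap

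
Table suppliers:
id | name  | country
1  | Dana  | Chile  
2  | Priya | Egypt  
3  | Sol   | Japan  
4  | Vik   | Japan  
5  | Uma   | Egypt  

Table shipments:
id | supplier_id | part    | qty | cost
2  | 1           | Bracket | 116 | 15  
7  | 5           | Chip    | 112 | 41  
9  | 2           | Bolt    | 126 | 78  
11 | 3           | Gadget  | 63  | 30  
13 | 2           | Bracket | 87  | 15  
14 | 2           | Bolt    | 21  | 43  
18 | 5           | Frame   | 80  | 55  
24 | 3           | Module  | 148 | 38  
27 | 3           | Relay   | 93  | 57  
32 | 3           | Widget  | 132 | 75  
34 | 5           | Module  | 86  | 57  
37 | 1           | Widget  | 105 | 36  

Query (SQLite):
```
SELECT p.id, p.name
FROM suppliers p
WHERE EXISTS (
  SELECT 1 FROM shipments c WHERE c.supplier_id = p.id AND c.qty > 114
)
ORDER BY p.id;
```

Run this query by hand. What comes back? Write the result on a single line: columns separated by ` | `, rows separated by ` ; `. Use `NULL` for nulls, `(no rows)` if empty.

For each suppliers row, check whether any shipments with matching supplier_id has qty > 114.
Keep rows where that is true.

1 | Dana ; 2 | Priya ; 3 | Sol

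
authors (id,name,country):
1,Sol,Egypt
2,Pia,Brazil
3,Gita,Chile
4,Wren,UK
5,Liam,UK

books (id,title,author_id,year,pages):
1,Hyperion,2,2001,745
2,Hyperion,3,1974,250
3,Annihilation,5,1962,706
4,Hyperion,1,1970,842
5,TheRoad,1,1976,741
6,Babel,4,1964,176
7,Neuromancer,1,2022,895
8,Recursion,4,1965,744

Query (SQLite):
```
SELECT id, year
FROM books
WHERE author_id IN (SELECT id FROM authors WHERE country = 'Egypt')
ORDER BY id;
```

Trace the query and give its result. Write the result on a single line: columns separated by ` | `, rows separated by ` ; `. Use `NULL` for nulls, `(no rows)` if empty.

Inner query: authors.id where country = 'Egypt'.
Outer: keep books rows whose author_id is in that set.
Inner query → {1}

4 | 1970 ; 5 | 1976 ; 7 | 2022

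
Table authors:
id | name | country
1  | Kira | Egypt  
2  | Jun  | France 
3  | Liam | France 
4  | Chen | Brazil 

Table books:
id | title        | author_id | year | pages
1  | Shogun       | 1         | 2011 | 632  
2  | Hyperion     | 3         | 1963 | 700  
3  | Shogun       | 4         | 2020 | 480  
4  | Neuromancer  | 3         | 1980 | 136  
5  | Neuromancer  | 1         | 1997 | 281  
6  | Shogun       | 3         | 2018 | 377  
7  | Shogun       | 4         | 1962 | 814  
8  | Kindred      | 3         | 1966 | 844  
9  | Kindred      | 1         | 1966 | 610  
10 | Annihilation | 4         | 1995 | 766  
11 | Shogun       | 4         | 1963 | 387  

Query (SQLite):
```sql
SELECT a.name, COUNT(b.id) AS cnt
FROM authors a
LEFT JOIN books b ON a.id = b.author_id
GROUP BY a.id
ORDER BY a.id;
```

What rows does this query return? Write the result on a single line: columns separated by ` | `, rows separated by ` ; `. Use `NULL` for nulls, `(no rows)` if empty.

Kira | 3 ; Jun | 0 ; Liam | 4 ; Chen | 4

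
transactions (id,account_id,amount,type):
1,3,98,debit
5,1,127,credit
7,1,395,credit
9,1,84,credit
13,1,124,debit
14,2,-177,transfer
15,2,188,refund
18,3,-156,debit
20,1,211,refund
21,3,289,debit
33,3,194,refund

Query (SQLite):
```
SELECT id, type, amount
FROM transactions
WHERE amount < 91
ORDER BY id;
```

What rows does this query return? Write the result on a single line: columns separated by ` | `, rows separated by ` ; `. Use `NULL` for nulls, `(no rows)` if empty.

amount < 91: ids {9, 14, 18}

9 | credit | 84 ; 14 | transfer | -177 ; 18 | debit | -156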